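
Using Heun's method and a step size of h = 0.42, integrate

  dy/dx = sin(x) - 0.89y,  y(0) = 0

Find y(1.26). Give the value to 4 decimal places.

Heun: k1 = f(x_n, y_n); k2 = f(x_n + h, y_n + h·k1); y_{n+1} = y_n + (h/2)·(k1 + k2).
x=0.000000, y=0.000000:
  k1 = f(0.000000, 0.000000) = 0.000000
  k2 = f(0.420000, 0.000000) = 0.407760
  y ← 0.000000 + (0.42/2)·(0.000000 + 0.407760) = 0.085630
x=0.420000, y=0.085630:
  k1 = f(0.420000, 0.085630) = 0.331550
  k2 = f(0.840000, 0.224881) = 0.544499
  y ← 0.085630 + (0.42/2)·(0.331550 + 0.544499) = 0.269600
x=0.840000, y=0.269600:
  k1 = f(0.840000, 0.269600) = 0.504699
  k2 = f(1.260000, 0.481574) = 0.523490
  y ← 0.269600 + (0.42/2)·(0.504699 + 0.523490) = 0.485520
y(1.26) ≈ 0.4855

0.4855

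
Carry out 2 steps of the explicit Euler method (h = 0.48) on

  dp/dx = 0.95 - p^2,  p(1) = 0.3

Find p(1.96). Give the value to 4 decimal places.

0.9249

Euler: p_{n+1} = p_n + h·f(x_n, p_n).
x=1.000000, p=0.300000: f=0.860000 → p ← 0.300000 + 0.48·0.860000 = 0.712800
x=1.480000, p=0.712800: f=0.441916 → p ← 0.712800 + 0.48·0.441916 = 0.924920
p(1.96) ≈ 0.9249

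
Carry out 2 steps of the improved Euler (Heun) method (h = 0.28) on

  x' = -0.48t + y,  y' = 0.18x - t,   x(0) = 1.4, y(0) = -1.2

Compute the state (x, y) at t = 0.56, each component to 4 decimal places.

Heun on (x,y): k1 = f(t_n, state_n); k2 = f(t_n + h, state_n + h·k1); state_{n+1} = state_n + (h/2)·(k1 + k2).
0.000000: (1.400000, -1.200000)
  k1 = (-1.200000, 0.252000)
  predictor → (1.064000, -1.129440)
  k2 = (-1.263840, -0.088480)
  → (1.055062, -1.177107)
0.280000: (1.055062, -1.177107)
  k1 = (-1.311507, -0.090089)
  predictor → (0.687840, -1.202332)
  k2 = (-1.471132, -0.436189)
  → (0.665493, -1.250786)
(x(0.56), y(0.56)) ≈ (0.6655, -1.2508)

0.6655, -1.2508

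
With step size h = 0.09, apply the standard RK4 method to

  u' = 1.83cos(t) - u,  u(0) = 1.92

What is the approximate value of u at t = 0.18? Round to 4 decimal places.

1.9035

RK4: k1 = f(t_n, u_n); k2 = f(t_n + h/2, u_n + (h/2)·k1); k3 = f(t_n + h/2, u_n + (h/2)·k2); k4 = f(t_n + h, u_n + h·k3); u_{n+1} = u_n + (h/6)·(k1 + 2k2 + 2k3 + k4).
t=0.000000, u=1.920000:
  k1 = f(0.000000, 1.920000) = -0.090000
  k2 = f(0.045000, 1.915950) = -0.087803
  k3 = f(0.045000, 1.916049) = -0.087901
  k4 = f(0.090000, 1.912089) = -0.089495
  u ← 1.920000 + (0.09/6)·(k1 + 2k2 + 2k3 + k4) = 1.912036
t=0.090000, u=1.912036:
  k1 = f(0.090000, 1.912036) = -0.089443
  k2 = f(0.135000, 1.908012) = -0.094662
  k3 = f(0.135000, 1.907777) = -0.094427
  k4 = f(0.180000, 1.903538) = -0.103104
  u ← 1.912036 + (0.09/6)·(k1 + 2k2 + 2k3 + k4) = 1.903476
u(0.18) ≈ 1.9035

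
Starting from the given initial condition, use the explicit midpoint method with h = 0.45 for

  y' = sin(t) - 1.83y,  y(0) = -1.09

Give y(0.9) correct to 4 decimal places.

Midpoint: k1 = f(t_n, y_n); k2 = f(t_n + h/2, y_n + (h/2)·k1); y_{n+1} = y_n + h·k2.
t=0.000000, y=-1.090000:
  k1 = f(0.000000, -1.090000) = 1.994700
  k2 = f(0.225000, -0.641193) = 1.396489
  y ← -1.090000 + 0.45·1.396489 = -0.461580
t=0.450000, y=-0.461580:
  k1 = f(0.450000, -0.461580) = 1.279657
  k2 = f(0.675000, -0.173657) = 0.942690
  y ← -0.461580 + 0.45·0.942690 = -0.037370
y(0.9) ≈ -0.0374

-0.0374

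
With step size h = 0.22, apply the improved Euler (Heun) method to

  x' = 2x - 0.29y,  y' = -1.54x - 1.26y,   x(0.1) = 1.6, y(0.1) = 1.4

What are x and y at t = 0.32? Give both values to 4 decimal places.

2.3796, 0.4946

Heun on (x,y): k1 = f(t_n, state_n); k2 = f(t_n + h, state_n + h·k1); state_{n+1} = state_n + (h/2)·(k1 + k2).
0.100000: (1.600000, 1.400000)
  k1 = (2.794000, -4.228000)
  predictor → (2.214680, 0.469840)
  k2 = (4.293106, -4.002606)
  → (2.379582, 0.494633)
(x(0.32), y(0.32)) ≈ (2.3796, 0.4946)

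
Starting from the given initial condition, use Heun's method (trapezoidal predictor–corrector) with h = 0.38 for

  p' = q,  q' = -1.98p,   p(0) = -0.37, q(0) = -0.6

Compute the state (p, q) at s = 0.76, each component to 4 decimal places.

Heun on (p,q): k1 = f(s_n, state_n); k2 = f(s_n + h, state_n + h·k1); state_{n+1} = state_n + (h/2)·(k1 + k2).
0.000000: (-0.370000, -0.600000)
  k1 = (-0.600000, 0.732600)
  predictor → (-0.598000, -0.321612)
  k2 = (-0.321612, 1.184040)
  → (-0.545106, -0.235838)
0.380000: (-0.545106, -0.235838)
  k1 = (-0.235838, 1.079310)
  predictor → (-0.634725, 0.174300)
  k2 = (0.174300, 1.256755)
  → (-0.556799, 0.208014)
(p(0.76), q(0.76)) ≈ (-0.5568, 0.2080)

-0.5568, 0.2080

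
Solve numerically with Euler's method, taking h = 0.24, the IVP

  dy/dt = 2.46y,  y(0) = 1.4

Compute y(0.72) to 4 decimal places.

Euler: y_{n+1} = y_n + h·f(t_n, y_n).
t=0.000000, y=1.400000: f=3.444000 → y ← 1.400000 + 0.24·3.444000 = 2.226560
t=0.240000, y=2.226560: f=5.477338 → y ← 2.226560 + 0.24·5.477338 = 3.541121
t=0.480000, y=3.541121: f=8.711158 → y ← 3.541121 + 0.24·8.711158 = 5.631799
y(0.72) ≈ 5.6318

5.6318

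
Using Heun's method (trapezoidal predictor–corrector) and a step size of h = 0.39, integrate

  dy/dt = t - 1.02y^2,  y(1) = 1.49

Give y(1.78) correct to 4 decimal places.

Heun: k1 = f(t_n, y_n); k2 = f(t_n + h, y_n + h·k1); y_{n+1} = y_n + (h/2)·(k1 + k2).
t=1.000000, y=1.490000:
  k1 = f(1.000000, 1.490000) = -1.264502
  k2 = f(1.390000, 0.996844) = 0.376428
  y ← 1.490000 + (0.39/2)·(-1.264502 + 0.376428) = 1.316825
t=1.390000, y=1.316825:
  k1 = f(1.390000, 1.316825) = -0.378710
  k2 = f(1.780000, 1.169129) = 0.385801
  y ← 1.316825 + (0.39/2)·(-0.378710 + 0.385801) = 1.318208
y(1.78) ≈ 1.3182

1.3182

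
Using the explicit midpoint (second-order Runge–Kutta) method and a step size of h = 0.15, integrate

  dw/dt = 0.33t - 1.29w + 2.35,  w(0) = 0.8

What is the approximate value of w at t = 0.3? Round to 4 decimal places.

1.1394

Midpoint: k1 = f(t_n, w_n); k2 = f(t_n + h/2, w_n + (h/2)·k1); w_{n+1} = w_n + h·k2.
t=0.000000, w=0.800000:
  k1 = f(0.000000, 0.800000) = 1.318000
  k2 = f(0.075000, 0.898850) = 1.215234
  w ← 0.800000 + 0.15·1.215234 = 0.982285
t=0.150000, w=0.982285:
  k1 = f(0.150000, 0.982285) = 1.132352
  k2 = f(0.225000, 1.067211) = 1.047547
  w ← 0.982285 + 0.15·1.047547 = 1.139417
w(0.3) ≈ 1.1394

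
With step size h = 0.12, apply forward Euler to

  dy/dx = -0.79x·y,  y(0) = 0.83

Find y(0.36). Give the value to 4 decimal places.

0.8019

Euler: y_{n+1} = y_n + h·f(x_n, y_n).
x=0.000000, y=0.830000: f=0.000000 → y ← 0.830000 + 0.12·0.000000 = 0.830000
x=0.120000, y=0.830000: f=-0.078684 → y ← 0.830000 + 0.12·(-0.078684) = 0.820558
x=0.240000, y=0.820558: f=-0.155578 → y ← 0.820558 + 0.12·(-0.155578) = 0.801889
y(0.36) ≈ 0.8019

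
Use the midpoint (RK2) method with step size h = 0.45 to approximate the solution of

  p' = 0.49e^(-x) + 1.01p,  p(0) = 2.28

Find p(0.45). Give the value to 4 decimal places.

3.7779

Midpoint: k1 = f(x_n, p_n); k2 = f(x_n + h/2, p_n + (h/2)·k1); p_{n+1} = p_n + h·k2.
x=0.000000, p=2.280000:
  k1 = f(0.000000, 2.280000) = 2.792800
  k2 = f(0.225000, 2.908380) = 3.328737
  p ← 2.280000 + 0.45·3.328737 = 3.777932
p(0.45) ≈ 3.7779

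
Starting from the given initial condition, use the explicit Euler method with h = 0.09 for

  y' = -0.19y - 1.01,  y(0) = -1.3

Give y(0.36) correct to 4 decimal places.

Euler: y_{n+1} = y_n + h·f(x_n, y_n).
x=0.000000, y=-1.300000: f=-0.763000 → y ← -1.300000 + 0.09·(-0.763000) = -1.368670
x=0.090000, y=-1.368670: f=-0.749953 → y ← -1.368670 + 0.09·(-0.749953) = -1.436166
x=0.180000, y=-1.436166: f=-0.737129 → y ← -1.436166 + 0.09·(-0.737129) = -1.502507
x=0.270000, y=-1.502507: f=-0.724524 → y ← -1.502507 + 0.09·(-0.724524) = -1.567714
y(0.36) ≈ -1.5677

-1.5677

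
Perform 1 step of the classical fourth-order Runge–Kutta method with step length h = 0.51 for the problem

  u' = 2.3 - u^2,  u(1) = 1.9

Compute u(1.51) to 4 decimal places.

1.6153

RK4: k1 = f(x_n, u_n); k2 = f(x_n + h/2, u_n + (h/2)·k1); k3 = f(x_n + h/2, u_n + (h/2)·k2); k4 = f(x_n + h, u_n + h·k3); u_{n+1} = u_n + (h/6)·(k1 + 2k2 + 2k3 + k4).
x=1.000000, u=1.900000:
  k1 = f(1.000000, 1.900000) = -1.310000
  k2 = f(1.255000, 1.565950) = -0.152199
  k3 = f(1.255000, 1.861189) = -1.164025
  k4 = f(1.510000, 1.306347) = 0.593457
  u ← 1.900000 + (0.51/6)·(k1 + 2k2 + 2k3 + k4) = 1.615336
u(1.51) ≈ 1.6153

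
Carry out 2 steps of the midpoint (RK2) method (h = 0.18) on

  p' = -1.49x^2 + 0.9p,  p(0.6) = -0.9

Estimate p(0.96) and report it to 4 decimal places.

-1.6183

Midpoint: k1 = f(x_n, p_n); k2 = f(x_n + h/2, p_n + (h/2)·k1); p_{n+1} = p_n + h·k2.
x=0.600000, p=-0.900000:
  k1 = f(0.600000, -0.900000) = -1.346400
  k2 = f(0.690000, -1.021176) = -1.628447
  p ← -0.900000 + 0.18·(-1.628447) = -1.193121
x=0.780000, p=-1.193121:
  k1 = f(0.780000, -1.193121) = -1.980324
  k2 = f(0.870000, -1.371350) = -2.361996
  p ← -1.193121 + 0.18·(-2.361996) = -1.618280
p(0.96) ≈ -1.6183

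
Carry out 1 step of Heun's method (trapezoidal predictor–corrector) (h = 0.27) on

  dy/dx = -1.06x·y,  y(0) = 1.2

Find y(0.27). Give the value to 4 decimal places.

1.1536

Heun: k1 = f(x_n, y_n); k2 = f(x_n + h, y_n + h·k1); y_{n+1} = y_n + (h/2)·(k1 + k2).
x=0.000000, y=1.200000:
  k1 = f(0.000000, 1.200000) = 0.000000
  k2 = f(0.270000, 1.200000) = -0.343440
  y ← 1.200000 + (0.27/2)·(0.000000 + (-0.343440)) = 1.153636
y(0.27) ≈ 1.1536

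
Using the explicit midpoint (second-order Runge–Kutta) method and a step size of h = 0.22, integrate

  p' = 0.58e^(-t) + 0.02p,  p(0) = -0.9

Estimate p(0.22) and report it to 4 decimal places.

Midpoint: k1 = f(t_n, p_n); k2 = f(t_n + h/2, p_n + (h/2)·k1); p_{n+1} = p_n + h·k2.
t=0.000000, p=-0.900000:
  k1 = f(0.000000, -0.900000) = 0.562000
  k2 = f(0.110000, -0.838180) = 0.502820
  p ← -0.900000 + 0.22·0.502820 = -0.789380
p(0.22) ≈ -0.7894

-0.7894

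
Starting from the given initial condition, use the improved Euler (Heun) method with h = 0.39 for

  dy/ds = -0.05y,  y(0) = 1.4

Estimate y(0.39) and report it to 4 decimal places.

Heun: k1 = f(s_n, y_n); k2 = f(s_n + h, y_n + h·k1); y_{n+1} = y_n + (h/2)·(k1 + k2).
s=0.000000, y=1.400000:
  k1 = f(0.000000, 1.400000) = -0.070000
  k2 = f(0.390000, 1.372700) = -0.068635
  y ← 1.400000 + (0.39/2)·(-0.070000 + (-0.068635)) = 1.372966
y(0.39) ≈ 1.3730

1.3730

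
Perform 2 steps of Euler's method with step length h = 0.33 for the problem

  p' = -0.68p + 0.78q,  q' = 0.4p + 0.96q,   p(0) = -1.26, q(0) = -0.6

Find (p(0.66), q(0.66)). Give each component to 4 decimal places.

-1.1239, -1.4088

Euler on (p,q): p_{n+1} = p_n + h·p', q_{n+1} = q_n + h·q'.
0.000000: (-1.260000, -0.600000); f=(0.388800, -1.080000) → (-1.131696, -0.956400)
0.330000: (-1.131696, -0.956400); f=(0.023561, -1.370822) → (-1.123921, -1.408771)
(p(0.66), q(0.66)) ≈ (-1.1239, -1.4088)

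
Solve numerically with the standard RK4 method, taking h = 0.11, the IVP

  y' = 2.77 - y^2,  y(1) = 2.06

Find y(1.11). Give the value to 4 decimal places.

1.9291

RK4: k1 = f(t_n, y_n); k2 = f(t_n + h/2, y_n + (h/2)·k1); k3 = f(t_n + h/2, y_n + (h/2)·k2); k4 = f(t_n + h, y_n + h·k3); y_{n+1} = y_n + (h/6)·(k1 + 2k2 + 2k3 + k4).
t=1.000000, y=2.060000:
  k1 = f(1.000000, 2.060000) = -1.473600
  k2 = f(1.055000, 1.978952) = -1.146251
  k3 = f(1.055000, 1.996956) = -1.217834
  k4 = f(1.110000, 1.926038) = -0.939623
  y ← 2.060000 + (0.11/6)·(k1 + 2k2 + 2k3 + k4) = 1.929074
y(1.11) ≈ 1.9291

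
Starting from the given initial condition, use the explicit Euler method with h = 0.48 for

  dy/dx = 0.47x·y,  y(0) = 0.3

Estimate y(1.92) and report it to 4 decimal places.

Euler: y_{n+1} = y_n + h·f(x_n, y_n).
x=0.000000, y=0.300000: f=0.000000 → y ← 0.300000 + 0.48·0.000000 = 0.300000
x=0.480000, y=0.300000: f=0.067680 → y ← 0.300000 + 0.48·0.067680 = 0.332486
x=0.960000, y=0.332486: f=0.150018 → y ← 0.332486 + 0.48·0.150018 = 0.404495
x=1.440000, y=0.404495: f=0.273762 → y ← 0.404495 + 0.48·0.273762 = 0.535901
y(1.92) ≈ 0.5359

0.5359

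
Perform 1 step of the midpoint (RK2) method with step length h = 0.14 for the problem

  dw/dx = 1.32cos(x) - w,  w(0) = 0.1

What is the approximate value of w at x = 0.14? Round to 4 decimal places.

0.2584

Midpoint: k1 = f(x_n, w_n); k2 = f(x_n + h/2, w_n + (h/2)·k1); w_{n+1} = w_n + h·k2.
x=0.000000, w=0.100000:
  k1 = f(0.000000, 0.100000) = 1.220000
  k2 = f(0.070000, 0.185400) = 1.131367
  w ← 0.100000 + 0.14·1.131367 = 0.258391
w(0.14) ≈ 0.2584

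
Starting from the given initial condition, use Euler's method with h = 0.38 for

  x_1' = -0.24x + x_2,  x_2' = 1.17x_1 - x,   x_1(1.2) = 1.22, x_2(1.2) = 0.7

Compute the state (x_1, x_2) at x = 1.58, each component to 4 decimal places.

1.3766, 0.7864

Euler on (x_1,x_2): x_1_{n+1} = x_1_n + h·x_1', x_2_{n+1} = x_2_n + h·x_2'.
1.200000: (1.220000, 0.700000); f=(0.412000, 0.227400) → (1.376560, 0.786412)
(x_1(1.58), x_2(1.58)) ≈ (1.3766, 0.7864)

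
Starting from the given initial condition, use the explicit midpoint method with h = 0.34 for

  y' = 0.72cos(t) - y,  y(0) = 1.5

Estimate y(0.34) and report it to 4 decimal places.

1.2764

Midpoint: k1 = f(t_n, y_n); k2 = f(t_n + h/2, y_n + (h/2)·k1); y_{n+1} = y_n + h·k2.
t=0.000000, y=1.500000:
  k1 = f(0.000000, 1.500000) = -0.780000
  k2 = f(0.170000, 1.367400) = -0.657779
  y ← 1.500000 + 0.34·(-0.657779) = 1.276355
y(0.34) ≈ 1.2764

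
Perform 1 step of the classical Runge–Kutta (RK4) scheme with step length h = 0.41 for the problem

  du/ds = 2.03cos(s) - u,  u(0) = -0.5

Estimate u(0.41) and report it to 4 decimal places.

0.3298

RK4: k1 = f(s_n, u_n); k2 = f(s_n + h/2, u_n + (h/2)·k1); k3 = f(s_n + h/2, u_n + (h/2)·k2); k4 = f(s_n + h, u_n + h·k3); u_{n+1} = u_n + (h/6)·(k1 + 2k2 + 2k3 + k4).
s=0.000000, u=-0.500000:
  k1 = f(0.000000, -0.500000) = 2.530000
  k2 = f(0.205000, 0.018650) = 1.968844
  k3 = f(0.205000, -0.096387) = 2.083881
  k4 = f(0.410000, 0.354391) = 1.507364
  u ← -0.500000 + (0.41/6)·(k1 + 2k2 + 2k3 + k4) = 0.329759
u(0.41) ≈ 0.3298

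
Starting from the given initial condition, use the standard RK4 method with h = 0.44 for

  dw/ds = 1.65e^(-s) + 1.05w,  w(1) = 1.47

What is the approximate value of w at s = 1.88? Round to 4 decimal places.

RK4: k1 = f(s_n, w_n); k2 = f(s_n + h/2, w_n + (h/2)·k1); k3 = f(s_n + h/2, w_n + (h/2)·k2); k4 = f(s_n + h, w_n + h·k3); w_{n+1} = w_n + (h/6)·(k1 + 2k2 + 2k3 + k4).
s=1.000000, w=1.470000:
  k1 = f(1.000000, 1.470000) = 2.150501
  k2 = f(1.220000, 1.943110) = 2.527396
  k3 = f(1.220000, 2.026027) = 2.614458
  k4 = f(1.440000, 2.620362) = 3.142310
  w ← 1.470000 + (0.44/6)·(k1 + 2k2 + 2k3 + k4) = 2.612278
s=1.440000, w=2.612278:
  k1 = f(1.440000, 2.612278) = 3.133823
  k2 = f(1.660000, 3.301719) = 3.780534
  k3 = f(1.660000, 3.443996) = 3.929925
  k4 = f(1.880000, 4.341445) = 4.810291
  w ← 2.612278 + (0.44/6)·(k1 + 2k2 + 2k3 + k4) = 4.325714
w(1.88) ≈ 4.3257

4.3257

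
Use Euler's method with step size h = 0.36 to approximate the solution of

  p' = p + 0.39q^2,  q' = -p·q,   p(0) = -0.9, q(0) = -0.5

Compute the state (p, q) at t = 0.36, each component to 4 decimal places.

Euler on (p,q): p_{n+1} = p_n + h·p', q_{n+1} = q_n + h·q'.
0.000000: (-0.900000, -0.500000); f=(-0.802500, -0.450000) → (-1.188900, -0.662000)
(p(0.36), q(0.36)) ≈ (-1.1889, -0.6620)

-1.1889, -0.6620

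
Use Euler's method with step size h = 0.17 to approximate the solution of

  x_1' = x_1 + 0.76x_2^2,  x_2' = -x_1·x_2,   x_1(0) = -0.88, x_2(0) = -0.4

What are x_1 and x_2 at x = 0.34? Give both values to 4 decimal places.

Euler on (x_1,x_2): x_1_{n+1} = x_1_n + h·x_1', x_2_{n+1} = x_2_n + h·x_2'.
0.000000: (-0.880000, -0.400000); f=(-0.758400, -0.352000) → (-1.008928, -0.459840)
0.170000: (-1.008928, -0.459840); f=(-0.848224, -0.463945) → (-1.153126, -0.538711)
(x_1(0.34), x_2(0.34)) ≈ (-1.1531, -0.5387)

-1.1531, -0.5387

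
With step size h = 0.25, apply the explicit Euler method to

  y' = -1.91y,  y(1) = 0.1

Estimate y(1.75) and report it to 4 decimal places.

Euler: y_{n+1} = y_n + h·f(t_n, y_n).
t=1.000000, y=0.100000: f=-0.191000 → y ← 0.100000 + 0.25·(-0.191000) = 0.052250
t=1.250000, y=0.052250: f=-0.099798 → y ← 0.052250 + 0.25·(-0.099798) = 0.027301
t=1.500000, y=0.027301: f=-0.052144 → y ← 0.027301 + 0.25·(-0.052144) = 0.014265
y(1.75) ≈ 0.0143

0.0143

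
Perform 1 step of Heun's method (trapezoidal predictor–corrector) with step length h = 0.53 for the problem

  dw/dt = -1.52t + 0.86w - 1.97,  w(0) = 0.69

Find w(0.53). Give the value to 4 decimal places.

-0.4194

Heun: k1 = f(t_n, w_n); k2 = f(t_n + h, w_n + h·k1); w_{n+1} = w_n + (h/2)·(k1 + k2).
t=0.000000, w=0.690000:
  k1 = f(0.000000, 0.690000) = -1.376600
  k2 = f(0.530000, -0.039598) = -2.809654
  w ← 0.690000 + (0.53/2)·(-1.376600 + (-2.809654)) = -0.419357
w(0.53) ≈ -0.4194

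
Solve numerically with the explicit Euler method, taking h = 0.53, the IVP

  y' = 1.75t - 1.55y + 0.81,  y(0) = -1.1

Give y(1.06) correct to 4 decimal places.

Euler: y_{n+1} = y_n + h·f(t_n, y_n).
t=0.000000, y=-1.100000: f=2.515000 → y ← -1.100000 + 0.53·2.515000 = 0.232950
t=0.530000, y=0.232950: f=1.376427 → y ← 0.232950 + 0.53·1.376427 = 0.962457
y(1.06) ≈ 0.9625

0.9625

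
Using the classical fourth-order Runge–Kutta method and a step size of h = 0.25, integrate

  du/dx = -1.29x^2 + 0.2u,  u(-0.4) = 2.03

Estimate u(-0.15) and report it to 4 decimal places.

2.1072

RK4: k1 = f(x_n, u_n); k2 = f(x_n + h/2, u_n + (h/2)·k1); k3 = f(x_n + h/2, u_n + (h/2)·k2); k4 = f(x_n + h, u_n + h·k3); u_{n+1} = u_n + (h/6)·(k1 + 2k2 + 2k3 + k4).
x=-0.400000, u=2.030000:
  k1 = f(-0.400000, 2.030000) = 0.199600
  k2 = f(-0.275000, 2.054950) = 0.313434
  k3 = f(-0.275000, 2.069179) = 0.316280
  k4 = f(-0.150000, 2.109070) = 0.392789
  u ← 2.030000 + (0.25/6)·(k1 + 2k2 + 2k3 + k4) = 2.107159
u(-0.15) ≈ 2.1072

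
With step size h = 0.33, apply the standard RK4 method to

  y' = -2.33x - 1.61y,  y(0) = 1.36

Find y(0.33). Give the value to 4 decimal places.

RK4: k1 = f(x_n, y_n); k2 = f(x_n + h/2, y_n + (h/2)·k1); k3 = f(x_n + h/2, y_n + (h/2)·k2); k4 = f(x_n + h, y_n + h·k3); y_{n+1} = y_n + (h/6)·(k1 + 2k2 + 2k3 + k4).
x=0.000000, y=1.360000:
  k1 = f(0.000000, 1.360000) = -2.189600
  k2 = f(0.165000, 0.998716) = -1.992383
  k3 = f(0.165000, 1.031257) = -2.044774
  k4 = f(0.330000, 0.685225) = -1.872112
  y ← 1.360000 + (0.33/6)·(k1 + 2k2 + 2k3 + k4) = 0.692519
y(0.33) ≈ 0.6925

0.6925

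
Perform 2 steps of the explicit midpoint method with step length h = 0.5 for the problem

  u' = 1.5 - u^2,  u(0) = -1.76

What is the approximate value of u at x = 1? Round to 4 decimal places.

Midpoint: k1 = f(x_n, u_n); k2 = f(x_n + h/2, u_n + (h/2)·k1); u_{n+1} = u_n + h·k2.
x=0.000000, u=-1.760000:
  k1 = f(0.000000, -1.760000) = -1.597600
  k2 = f(0.250000, -2.159400) = -3.163008
  u ← -1.760000 + 0.5·(-3.163008) = -3.341504
x=0.500000, u=-3.341504:
  k1 = f(0.500000, -3.341504) = -9.665650
  k2 = f(0.750000, -5.757917) = -31.653605
  u ← -3.341504 + 0.5·(-31.653605) = -19.168307
u(1) ≈ -19.1683

-19.1683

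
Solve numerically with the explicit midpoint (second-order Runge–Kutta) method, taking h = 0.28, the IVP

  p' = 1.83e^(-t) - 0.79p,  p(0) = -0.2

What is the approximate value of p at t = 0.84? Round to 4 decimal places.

0.6053

Midpoint: k1 = f(t_n, p_n); k2 = f(t_n + h/2, p_n + (h/2)·k1); p_{n+1} = p_n + h·k2.
t=0.000000, p=-0.200000:
  k1 = f(0.000000, -0.200000) = 1.988000
  k2 = f(0.140000, 0.078320) = 1.529053
  p ← -0.200000 + 0.28·1.529053 = 0.228135
t=0.280000, p=0.228135:
  k1 = f(0.280000, 0.228135) = 1.202858
  k2 = f(0.420000, 0.396535) = 0.889133
  p ← 0.228135 + 0.28·0.889133 = 0.477092
t=0.560000, p=0.477092:
  k1 = f(0.560000, 0.477092) = 0.668410
  k2 = f(0.700000, 0.570669) = 0.457922
  p ← 0.477092 + 0.28·0.457922 = 0.605310
p(0.84) ≈ 0.6053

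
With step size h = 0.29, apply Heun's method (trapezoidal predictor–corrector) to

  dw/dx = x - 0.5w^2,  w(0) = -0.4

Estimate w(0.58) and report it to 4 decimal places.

Heun: k1 = f(x_n, w_n); k2 = f(x_n + h, w_n + h·k1); w_{n+1} = w_n + (h/2)·(k1 + k2).
x=0.000000, w=-0.400000:
  k1 = f(0.000000, -0.400000) = -0.080000
  k2 = f(0.290000, -0.423200) = 0.200451
  w ← -0.400000 + (0.29/2)·(-0.080000 + 0.200451) = -0.382535
x=0.290000, w=-0.382535:
  k1 = f(0.290000, -0.382535) = 0.216834
  k2 = f(0.580000, -0.319653) = 0.528911
  w ← -0.382535 + (0.29/2)·(0.216834 + 0.528911) = -0.274402
w(0.58) ≈ -0.2744

-0.2744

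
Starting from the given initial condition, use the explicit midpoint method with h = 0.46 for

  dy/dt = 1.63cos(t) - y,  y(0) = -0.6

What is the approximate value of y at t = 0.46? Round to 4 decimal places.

0.1701

Midpoint: k1 = f(t_n, y_n); k2 = f(t_n + h/2, y_n + (h/2)·k1); y_{n+1} = y_n + h·k2.
t=0.000000, y=-0.600000:
  k1 = f(0.000000, -0.600000) = 2.230000
  k2 = f(0.230000, -0.087100) = 1.674176
  y ← -0.600000 + 0.46·1.674176 = 0.170121
y(0.46) ≈ 0.1701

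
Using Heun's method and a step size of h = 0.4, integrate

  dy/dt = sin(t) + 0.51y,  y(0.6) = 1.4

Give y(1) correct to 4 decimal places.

Heun: k1 = f(t_n, y_n); k2 = f(t_n + h, y_n + h·k1); y_{n+1} = y_n + (h/2)·(k1 + k2).
t=0.600000, y=1.400000:
  k1 = f(0.600000, 1.400000) = 1.278642
  k2 = f(1.000000, 1.911457) = 1.816314
  y ← 1.400000 + (0.4/2)·(1.278642 + 1.816314) = 2.018991
y(1) ≈ 2.0190

2.0190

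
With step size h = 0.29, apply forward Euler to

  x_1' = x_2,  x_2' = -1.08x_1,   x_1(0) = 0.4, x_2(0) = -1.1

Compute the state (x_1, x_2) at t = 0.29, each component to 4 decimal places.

0.0810, -1.2253

Euler on (x_1,x_2): x_1_{n+1} = x_1_n + h·x_1', x_2_{n+1} = x_2_n + h·x_2'.
0.000000: (0.400000, -1.100000); f=(-1.100000, -0.432000) → (0.081000, -1.225280)
(x_1(0.29), x_2(0.29)) ≈ (0.0810, -1.2253)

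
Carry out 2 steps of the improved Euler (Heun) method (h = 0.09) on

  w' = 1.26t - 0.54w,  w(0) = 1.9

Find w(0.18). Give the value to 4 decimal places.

Heun: k1 = f(t_n, w_n); k2 = f(t_n + h, w_n + h·k1); w_{n+1} = w_n + (h/2)·(k1 + k2).
t=0.000000, w=1.900000:
  k1 = f(0.000000, 1.900000) = -1.026000
  k2 = f(0.090000, 1.807660) = -0.862736
  w ← 1.900000 + (0.09/2)·(-1.026000 + (-0.862736)) = 1.815007
t=0.090000, w=1.815007:
  k1 = f(0.090000, 1.815007) = -0.866704
  k2 = f(0.180000, 1.737004) = -0.711182
  w ← 1.815007 + (0.09/2)·(-0.866704 + (-0.711182)) = 1.744002
w(0.18) ≈ 1.7440

1.7440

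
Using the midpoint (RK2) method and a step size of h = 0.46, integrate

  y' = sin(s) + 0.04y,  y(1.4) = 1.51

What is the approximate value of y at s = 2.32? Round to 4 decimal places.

Midpoint: k1 = f(s_n, y_n); k2 = f(s_n + h/2, y_n + (h/2)·k1); y_{n+1} = y_n + h·k2.
s=1.400000, y=1.510000:
  k1 = f(1.400000, 1.510000) = 1.045850
  k2 = f(1.630000, 1.750545) = 1.068270
  y ← 1.510000 + 0.46·1.068270 = 2.001404
s=1.860000, y=2.001404:
  k1 = f(1.860000, 2.001404) = 1.038527
  k2 = f(2.090000, 2.240265) = 0.957825
  y ← 2.001404 + 0.46·0.957825 = 2.442004
y(2.32) ≈ 2.4420

2.4420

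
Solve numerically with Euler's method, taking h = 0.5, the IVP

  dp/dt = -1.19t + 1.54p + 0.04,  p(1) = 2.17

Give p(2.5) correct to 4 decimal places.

Euler: p_{n+1} = p_n + h·f(t_n, p_n).
t=1.000000, p=2.170000: f=2.191800 → p ← 2.170000 + 0.5·2.191800 = 3.265900
t=1.500000, p=3.265900: f=3.284486 → p ← 3.265900 + 0.5·3.284486 = 4.908143
t=2.000000, p=4.908143: f=5.218540 → p ← 4.908143 + 0.5·5.218540 = 7.517413
p(2.5) ≈ 7.5174

7.5174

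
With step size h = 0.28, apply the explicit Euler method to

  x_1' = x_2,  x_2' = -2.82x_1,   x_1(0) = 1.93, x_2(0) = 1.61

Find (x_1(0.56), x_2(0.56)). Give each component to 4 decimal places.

Euler on (x_1,x_2): x_1_{n+1} = x_1_n + h·x_1', x_2_{n+1} = x_2_n + h·x_2'.
0.000000: (1.930000, 1.610000); f=(1.610000, -5.442600) → (2.380800, 0.086072)
0.280000: (2.380800, 0.086072); f=(0.086072, -6.713856) → (2.404900, -1.793808)
(x_1(0.56), x_2(0.56)) ≈ (2.4049, -1.7938)

2.4049, -1.7938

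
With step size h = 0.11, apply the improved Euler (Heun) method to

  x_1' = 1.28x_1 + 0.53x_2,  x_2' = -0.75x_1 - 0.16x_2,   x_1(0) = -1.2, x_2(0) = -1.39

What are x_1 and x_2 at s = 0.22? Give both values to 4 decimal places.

-1.7589, -1.1041

Heun on (x_1,x_2): k1 = f(s_n, state_n); k2 = f(s_n + h, state_n + h·k1); state_{n+1} = state_n + (h/2)·(k1 + k2).
0.000000: (-1.200000, -1.390000)
  k1 = (-2.272700, 1.122400)
  predictor → (-1.449997, -1.266536)
  k2 = (-2.527260, 1.290144)
  → (-1.463998, -1.257310)
0.110000: (-1.463998, -1.257310)
  k1 = (-2.540292, 1.299168)
  predictor → (-1.743430, -1.114402)
  k2 = (-2.822223, 1.485877)
  → (-1.758936, -1.104133)
(x_1(0.22), x_2(0.22)) ≈ (-1.7589, -1.1041)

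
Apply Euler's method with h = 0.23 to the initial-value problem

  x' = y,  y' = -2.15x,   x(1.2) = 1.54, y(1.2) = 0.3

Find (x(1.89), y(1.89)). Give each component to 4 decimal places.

1.2137, -2.0003

Euler on (x,y): x_{n+1} = x_n + h·x', y_{n+1} = y_n + h·y'.
1.200000: (1.540000, 0.300000); f=(0.300000, -3.311000) → (1.609000, -0.461530)
1.430000: (1.609000, -0.461530); f=(-0.461530, -3.459350) → (1.502848, -1.257181)
1.660000: (1.502848, -1.257181); f=(-1.257181, -3.231123) → (1.213697, -2.000339)
(x(1.89), y(1.89)) ≈ (1.2137, -2.0003)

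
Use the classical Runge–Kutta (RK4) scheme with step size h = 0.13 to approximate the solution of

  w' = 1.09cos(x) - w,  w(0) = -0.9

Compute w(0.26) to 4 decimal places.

-0.4474

RK4: k1 = f(x_n, w_n); k2 = f(x_n + h/2, w_n + (h/2)·k1); k3 = f(x_n + h/2, w_n + (h/2)·k2); k4 = f(x_n + h, w_n + h·k3); w_{n+1} = w_n + (h/6)·(k1 + 2k2 + 2k3 + k4).
x=0.000000, w=-0.900000:
  k1 = f(0.000000, -0.900000) = 1.990000
  k2 = f(0.065000, -0.770650) = 1.858348
  k3 = f(0.065000, -0.779207) = 1.866906
  k4 = f(0.130000, -0.657302) = 1.738105
  w ← -0.900000 + (0.13/6)·(k1 + 2k2 + 2k3 + k4) = -0.657797
x=0.130000, w=-0.657797:
  k1 = f(0.130000, -0.657797) = 1.738599
  k2 = f(0.195000, -0.544788) = 1.614130
  k3 = f(0.195000, -0.552878) = 1.622220
  k4 = f(0.260000, -0.446908) = 1.500273
  w ← -0.657797 + (0.13/6)·(k1 + 2k2 + 2k3 + k4) = -0.447379
w(0.26) ≈ -0.4474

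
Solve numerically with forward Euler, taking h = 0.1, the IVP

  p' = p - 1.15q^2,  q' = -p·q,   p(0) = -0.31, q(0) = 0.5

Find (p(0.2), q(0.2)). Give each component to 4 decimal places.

Euler on (p,q): p_{n+1} = p_n + h·p', q_{n+1} = q_n + h·q'.
0.000000: (-0.310000, 0.500000); f=(-0.597500, 0.155000) → (-0.369750, 0.515500)
0.100000: (-0.369750, 0.515500); f=(-0.675351, 0.190606) → (-0.437285, 0.534561)
(p(0.2), q(0.2)) ≈ (-0.4373, 0.5346)

-0.4373, 0.5346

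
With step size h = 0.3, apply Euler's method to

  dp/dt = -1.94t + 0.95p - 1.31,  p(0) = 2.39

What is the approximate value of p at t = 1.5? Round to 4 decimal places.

2.6027

Euler: p_{n+1} = p_n + h·f(t_n, p_n).
t=0.000000, p=2.390000: f=0.960500 → p ← 2.390000 + 0.3·0.960500 = 2.678150
t=0.300000, p=2.678150: f=0.652242 → p ← 2.678150 + 0.3·0.652242 = 2.873823
t=0.600000, p=2.873823: f=0.256132 → p ← 2.873823 + 0.3·0.256132 = 2.950662
t=0.900000, p=2.950662: f=-0.252871 → p ← 2.950662 + 0.3·(-0.252871) = 2.874801
t=1.200000, p=2.874801: f=-0.906939 → p ← 2.874801 + 0.3·(-0.906939) = 2.602719
p(1.5) ≈ 2.6027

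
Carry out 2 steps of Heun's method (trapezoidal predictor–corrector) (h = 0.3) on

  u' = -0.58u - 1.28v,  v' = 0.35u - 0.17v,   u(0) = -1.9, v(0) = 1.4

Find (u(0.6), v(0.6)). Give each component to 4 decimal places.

Heun on (u,v): k1 = f(x_n, state_n); k2 = f(x_n + h, state_n + h·k1); state_{n+1} = state_n + (h/2)·(k1 + k2).
0.000000: (-1.900000, 1.400000)
  k1 = (-0.690000, -0.903000)
  predictor → (-2.107000, 1.129100)
  k2 = (-0.223188, -0.929397)
  → (-2.036978, 1.125140)
0.300000: (-2.036978, 1.125140)
  k1 = (-0.258732, -0.904216)
  predictor → (-2.114598, 0.853876)
  k2 = (0.133506, -0.885268)
  → (-2.055762, 0.856718)
(u(0.6), v(0.6)) ≈ (-2.0558, 0.8567)

-2.0558, 0.8567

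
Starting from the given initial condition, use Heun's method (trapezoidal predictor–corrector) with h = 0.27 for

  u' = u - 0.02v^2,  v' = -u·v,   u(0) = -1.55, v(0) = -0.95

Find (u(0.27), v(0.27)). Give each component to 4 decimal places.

Heun on (u,v): k1 = f(s_n, state_n); k2 = f(s_n + h, state_n + h·k1); state_{n+1} = state_n + (h/2)·(k1 + k2).
0.000000: (-1.550000, -0.950000)
  k1 = (-1.568050, -1.472500)
  predictor → (-1.973374, -1.347575)
  k2 = (-2.009693, -2.659269)
  → (-2.032995, -1.507789)
(u(0.27), v(0.27)) ≈ (-2.0330, -1.5078)

-2.0330, -1.5078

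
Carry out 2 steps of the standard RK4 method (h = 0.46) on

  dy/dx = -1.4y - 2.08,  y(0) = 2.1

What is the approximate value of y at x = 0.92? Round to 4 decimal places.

-0.4936

RK4: k1 = f(x_n, y_n); k2 = f(x_n + h/2, y_n + (h/2)·k1); k3 = f(x_n + h/2, y_n + (h/2)·k2); k4 = f(x_n + h, y_n + h·k3); y_{n+1} = y_n + (h/6)·(k1 + 2k2 + 2k3 + k4).
x=0.000000, y=2.100000:
  k1 = f(0.000000, 2.100000) = -5.020000
  k2 = f(0.230000, 0.945400) = -3.403560
  k3 = f(0.230000, 1.317181) = -3.924054
  k4 = f(0.460000, 0.294935) = -2.492909
  y ← 2.100000 + (0.46/6)·(k1 + 2k2 + 2k3 + k4) = 0.400443
x=0.460000, y=0.400443:
  k1 = f(0.460000, 0.400443) = -2.640620
  k2 = f(0.690000, -0.206900) = -1.790340
  k3 = f(0.690000, -0.011335) = -2.064130
  k4 = f(0.920000, -0.549057) = -1.311320
  y ← 0.400443 + (0.46/6)·(k1 + 2k2 + 2k3 + k4) = -0.493558
y(0.92) ≈ -0.4936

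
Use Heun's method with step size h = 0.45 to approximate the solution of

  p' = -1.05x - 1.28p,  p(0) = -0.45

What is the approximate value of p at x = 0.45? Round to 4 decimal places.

-0.3718

Heun: k1 = f(x_n, p_n); k2 = f(x_n + h, p_n + h·k1); p_{n+1} = p_n + (h/2)·(k1 + k2).
x=0.000000, p=-0.450000:
  k1 = f(0.000000, -0.450000) = 0.576000
  k2 = f(0.450000, -0.190800) = -0.228276
  p ← -0.450000 + (0.45/2)·(0.576000 + (-0.228276)) = -0.371762
p(0.45) ≈ -0.3718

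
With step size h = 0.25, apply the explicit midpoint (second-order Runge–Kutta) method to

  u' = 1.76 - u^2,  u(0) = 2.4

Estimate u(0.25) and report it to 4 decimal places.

1.9375

Midpoint: k1 = f(s_n, u_n); k2 = f(s_n + h/2, u_n + (h/2)·k1); u_{n+1} = u_n + h·k2.
s=0.000000, u=2.400000:
  k1 = f(0.000000, 2.400000) = -4.000000
  k2 = f(0.125000, 1.900000) = -1.850000
  u ← 2.400000 + 0.25·(-1.850000) = 1.937500
u(0.25) ≈ 1.9375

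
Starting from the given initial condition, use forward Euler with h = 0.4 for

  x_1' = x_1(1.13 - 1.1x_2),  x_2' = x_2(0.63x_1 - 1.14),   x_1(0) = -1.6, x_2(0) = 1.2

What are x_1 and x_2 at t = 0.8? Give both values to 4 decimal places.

-2.0367, 0.0290

Euler on (x_1,x_2): x_1_{n+1} = x_1_n + h·x_1', x_2_{n+1} = x_2_n + h·x_2'.
0.000000: (-1.600000, 1.200000); f=(0.304000, -2.577600) → (-1.478400, 0.168960)
0.400000: (-1.478400, 0.168960); f=(-1.395822, -0.349982) → (-2.036729, 0.028967)
(x_1(0.8), x_2(0.8)) ≈ (-2.0367, 0.0290)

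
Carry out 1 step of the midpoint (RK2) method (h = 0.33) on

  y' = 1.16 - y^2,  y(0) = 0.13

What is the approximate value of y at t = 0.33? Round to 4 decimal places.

0.4793

Midpoint: k1 = f(t_n, y_n); k2 = f(t_n + h/2, y_n + (h/2)·k1); y_{n+1} = y_n + h·k2.
t=0.000000, y=0.130000:
  k1 = f(0.000000, 0.130000) = 1.143100
  k2 = f(0.165000, 0.318612) = 1.058487
  y ← 0.130000 + 0.33·1.058487 = 0.479301
y(0.33) ≈ 0.4793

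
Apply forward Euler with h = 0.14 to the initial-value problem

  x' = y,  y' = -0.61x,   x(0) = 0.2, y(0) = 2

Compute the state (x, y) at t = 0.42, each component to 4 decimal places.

1.0295, 1.8772

Euler on (x,y): x_{n+1} = x_n + h·x', y_{n+1} = y_n + h·y'.
0.000000: (0.200000, 2.000000); f=(2.000000, -0.122000) → (0.480000, 1.982920)
0.140000: (0.480000, 1.982920); f=(1.982920, -0.292800) → (0.757609, 1.941928)
0.280000: (0.757609, 1.941928); f=(1.941928, -0.462141) → (1.029479, 1.877228)
(x(0.42), y(0.42)) ≈ (1.0295, 1.8772)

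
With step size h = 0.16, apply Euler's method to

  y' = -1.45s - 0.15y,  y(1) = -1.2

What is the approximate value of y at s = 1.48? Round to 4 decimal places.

Euler: y_{n+1} = y_n + h·f(s_n, y_n).
s=1.000000, y=-1.200000: f=-1.270000 → y ← -1.200000 + 0.16·(-1.270000) = -1.403200
s=1.160000, y=-1.403200: f=-1.471520 → y ← -1.403200 + 0.16·(-1.471520) = -1.638643
s=1.320000, y=-1.638643: f=-1.668204 → y ← -1.638643 + 0.16·(-1.668204) = -1.905556
y(1.48) ≈ -1.9056

-1.9056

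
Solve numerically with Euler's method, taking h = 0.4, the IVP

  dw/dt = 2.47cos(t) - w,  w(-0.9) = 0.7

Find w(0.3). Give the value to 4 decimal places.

1.8756

Euler: w_{n+1} = w_n + h·f(t_n, w_n).
t=-0.900000, w=0.700000: f=0.835377 → w ← 0.700000 + 0.4·0.835377 = 1.034151
t=-0.500000, w=1.034151: f=1.133478 → w ← 1.034151 + 0.4·1.133478 = 1.487542
t=-0.100000, w=1.487542: f=0.970118 → w ← 1.487542 + 0.4·0.970118 = 1.875589
w(0.3) ≈ 1.8756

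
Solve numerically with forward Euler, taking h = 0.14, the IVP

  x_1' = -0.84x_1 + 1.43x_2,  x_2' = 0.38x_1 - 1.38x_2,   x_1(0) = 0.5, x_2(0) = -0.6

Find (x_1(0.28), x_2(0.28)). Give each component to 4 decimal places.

Euler on (x_1,x_2): x_1_{n+1} = x_1_n + h·x_1', x_2_{n+1} = x_2_n + h·x_2'.
0.000000: (0.500000, -0.600000); f=(-1.278000, 1.018000) → (0.321080, -0.457480)
0.140000: (0.321080, -0.457480); f=(-0.923904, 0.753333) → (0.191733, -0.352013)
(x_1(0.28), x_2(0.28)) ≈ (0.1917, -0.3520)

0.1917, -0.3520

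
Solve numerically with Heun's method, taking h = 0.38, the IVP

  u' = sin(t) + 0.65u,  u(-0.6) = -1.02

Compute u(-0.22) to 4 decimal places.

Heun: k1 = f(t_n, u_n); k2 = f(t_n + h, u_n + h·k1); u_{n+1} = u_n + (h/2)·(k1 + k2).
t=-0.600000, u=-1.020000:
  k1 = f(-0.600000, -1.020000) = -1.227642
  k2 = f(-0.220000, -1.486504) = -1.184457
  u ← -1.020000 + (0.38/2)·(-1.227642 + (-1.184457)) = -1.478299
u(-0.22) ≈ -1.4783

-1.4783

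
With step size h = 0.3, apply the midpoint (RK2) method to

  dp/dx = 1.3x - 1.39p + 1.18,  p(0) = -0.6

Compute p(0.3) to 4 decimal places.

Midpoint: k1 = f(x_n, p_n); k2 = f(x_n + h/2, p_n + (h/2)·k1); p_{n+1} = p_n + h·k2.
x=0.000000, p=-0.600000:
  k1 = f(0.000000, -0.600000) = 2.014000
  k2 = f(0.150000, -0.297900) = 1.789081
  p ← -0.600000 + 0.3·1.789081 = -0.063276
p(0.3) ≈ -0.0633

-0.0633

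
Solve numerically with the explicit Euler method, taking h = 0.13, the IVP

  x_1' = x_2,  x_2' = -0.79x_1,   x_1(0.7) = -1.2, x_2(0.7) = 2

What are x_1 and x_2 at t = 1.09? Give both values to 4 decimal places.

-0.3754, 2.2880

Euler on (x_1,x_2): x_1_{n+1} = x_1_n + h·x_1', x_2_{n+1} = x_2_n + h·x_2'.
0.700000: (-1.200000, 2.000000); f=(2.000000, 0.948000) → (-0.940000, 2.123240)
0.830000: (-0.940000, 2.123240); f=(2.123240, 0.742600) → (-0.663979, 2.219778)
0.960000: (-0.663979, 2.219778); f=(2.219778, 0.524543) → (-0.375408, 2.287969)
(x_1(1.09), x_2(1.09)) ≈ (-0.3754, 2.2880)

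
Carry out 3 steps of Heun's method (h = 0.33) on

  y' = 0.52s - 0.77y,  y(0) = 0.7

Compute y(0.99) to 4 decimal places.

Heun: k1 = f(s_n, y_n); k2 = f(s_n + h, y_n + h·k1); y_{n+1} = y_n + (h/2)·(k1 + k2).
s=0.000000, y=0.700000:
  k1 = f(0.000000, 0.700000) = -0.539000
  k2 = f(0.330000, 0.522130) = -0.230440
  y ← 0.700000 + (0.33/2)·(-0.539000 + (-0.230440)) = 0.573042
s=0.330000, y=0.573042:
  k1 = f(0.330000, 0.573042) = -0.269643
  k2 = f(0.660000, 0.484060) = -0.029526
  y ← 0.573042 + (0.33/2)·(-0.269643 + (-0.029526)) = 0.523679
s=0.660000, y=0.523679:
  k1 = f(0.660000, 0.523679) = -0.060033
  k2 = f(0.990000, 0.503869) = 0.126821
  y ← 0.523679 + (0.33/2)·(-0.060033 + 0.126821) = 0.534700
y(0.99) ≈ 0.5347

0.5347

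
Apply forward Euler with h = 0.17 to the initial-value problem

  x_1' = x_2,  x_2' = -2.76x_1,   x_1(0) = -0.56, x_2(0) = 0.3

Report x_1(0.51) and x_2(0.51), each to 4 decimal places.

Euler on (x_1,x_2): x_1_{n+1} = x_1_n + h·x_1', x_2_{n+1} = x_2_n + h·x_2'.
0.000000: (-0.560000, 0.300000); f=(0.300000, 1.545600) → (-0.509000, 0.562752)
0.170000: (-0.509000, 0.562752); f=(0.562752, 1.404840) → (-0.413332, 0.801575)
0.340000: (-0.413332, 0.801575); f=(0.801575, 1.140797) → (-0.277064, 0.995510)
(x_1(0.51), x_2(0.51)) ≈ (-0.2771, 0.9955)

-0.2771, 0.9955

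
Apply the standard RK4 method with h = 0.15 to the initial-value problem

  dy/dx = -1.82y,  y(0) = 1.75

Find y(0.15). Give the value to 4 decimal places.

RK4: k1 = f(x_n, y_n); k2 = f(x_n + h/2, y_n + (h/2)·k1); k3 = f(x_n + h/2, y_n + (h/2)·k2); k4 = f(x_n + h, y_n + h·k3); y_{n+1} = y_n + (h/6)·(k1 + 2k2 + 2k3 + k4).
x=0.000000, y=1.750000:
  k1 = f(0.000000, 1.750000) = -3.185000
  k2 = f(0.075000, 1.511125) = -2.750248
  k3 = f(0.075000, 1.543731) = -2.809591
  k4 = f(0.150000, 1.328561) = -2.417982
  y ← 1.750000 + (0.15/6)·(k1 + 2k2 + 2k3 + k4) = 1.331934
y(0.15) ≈ 1.3319

1.3319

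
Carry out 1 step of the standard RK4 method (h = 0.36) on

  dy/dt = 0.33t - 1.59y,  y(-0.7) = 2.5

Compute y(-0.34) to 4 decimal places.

RK4: k1 = f(t_n, y_n); k2 = f(t_n + h/2, y_n + (h/2)·k1); k3 = f(t_n + h/2, y_n + (h/2)·k2); k4 = f(t_n + h, y_n + h·k3); y_{n+1} = y_n + (h/6)·(k1 + 2k2 + 2k3 + k4).
t=-0.700000, y=2.500000:
  k1 = f(-0.700000, 2.500000) = -4.206000
  k2 = f(-0.520000, 1.742920) = -2.942843
  k3 = f(-0.520000, 1.970288) = -3.304358
  k4 = f(-0.340000, 1.310431) = -2.195785
  y ← 2.500000 + (0.36/6)·(k1 + 2k2 + 2k3 + k4) = 1.366229
y(-0.34) ≈ 1.3662

1.3662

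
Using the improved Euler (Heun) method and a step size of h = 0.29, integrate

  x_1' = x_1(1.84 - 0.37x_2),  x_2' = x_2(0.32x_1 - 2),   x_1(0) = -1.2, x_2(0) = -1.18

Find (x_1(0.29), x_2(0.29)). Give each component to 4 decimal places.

-2.1666, -0.6328

Heun on (x_1,x_2): k1 = f(s_n, state_n); k2 = f(s_n + h, state_n + h·k1); state_{n+1} = state_n + (h/2)·(k1 + k2).
0.000000: (-1.200000, -1.180000)
  k1 = (-2.731920, 2.813120)
  predictor → (-1.992257, -0.364195)
  k2 = (-3.934214, 0.960573)
  → (-2.166589, -0.632815)
(x_1(0.29), x_2(0.29)) ≈ (-2.1666, -0.6328)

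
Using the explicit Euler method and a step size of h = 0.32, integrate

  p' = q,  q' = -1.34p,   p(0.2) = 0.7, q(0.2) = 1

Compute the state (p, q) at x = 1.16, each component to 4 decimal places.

1.3279, -0.2709

Euler on (p,q): p_{n+1} = p_n + h·p', q_{n+1} = q_n + h·q'.
0.200000: (0.700000, 1.000000); f=(1.000000, -0.938000) → (1.020000, 0.699840)
0.520000: (1.020000, 0.699840); f=(0.699840, -1.366800) → (1.243949, 0.262464)
0.840000: (1.243949, 0.262464); f=(0.262464, -1.666891) → (1.327937, -0.270941)
(p(1.16), q(1.16)) ≈ (1.3279, -0.2709)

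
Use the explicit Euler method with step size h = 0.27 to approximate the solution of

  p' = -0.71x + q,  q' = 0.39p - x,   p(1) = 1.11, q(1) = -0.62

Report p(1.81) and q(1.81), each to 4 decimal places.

-0.2765, -1.4213

Euler on (p,q): p_{n+1} = p_n + h·p', q_{n+1} = q_n + h·q'.
1.000000: (1.110000, -0.620000); f=(-1.330000, -0.567100) → (0.750900, -0.773117)
1.270000: (0.750900, -0.773117); f=(-1.674817, -0.977149) → (0.298699, -1.036947)
1.540000: (0.298699, -1.036947); f=(-2.130347, -1.423507) → (-0.276494, -1.421294)
(p(1.81), q(1.81)) ≈ (-0.2765, -1.4213)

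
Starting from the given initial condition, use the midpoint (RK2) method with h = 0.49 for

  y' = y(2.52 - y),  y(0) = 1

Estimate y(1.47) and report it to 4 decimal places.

Midpoint: k1 = f(t_n, y_n); k2 = f(t_n + h/2, y_n + (h/2)·k1); y_{n+1} = y_n + h·k2.
t=0.000000, y=1.000000:
  k1 = f(0.000000, 1.000000) = 1.520000
  k2 = f(0.245000, 1.372400) = 1.574966
  y ← 1.000000 + 0.49·1.574966 = 1.771733
t=0.490000, y=1.771733:
  k1 = f(0.490000, 1.771733) = 1.325729
  k2 = f(0.735000, 2.096537) = 0.887806
  y ← 1.771733 + 0.49·0.887806 = 2.206758
t=0.980000, y=2.206758:
  k1 = f(0.980000, 2.206758) = 0.691249
  k2 = f(1.225000, 2.376114) = 0.341889
  y ← 2.206758 + 0.49·0.341889 = 2.374284
y(1.47) ≈ 2.3743

2.3743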